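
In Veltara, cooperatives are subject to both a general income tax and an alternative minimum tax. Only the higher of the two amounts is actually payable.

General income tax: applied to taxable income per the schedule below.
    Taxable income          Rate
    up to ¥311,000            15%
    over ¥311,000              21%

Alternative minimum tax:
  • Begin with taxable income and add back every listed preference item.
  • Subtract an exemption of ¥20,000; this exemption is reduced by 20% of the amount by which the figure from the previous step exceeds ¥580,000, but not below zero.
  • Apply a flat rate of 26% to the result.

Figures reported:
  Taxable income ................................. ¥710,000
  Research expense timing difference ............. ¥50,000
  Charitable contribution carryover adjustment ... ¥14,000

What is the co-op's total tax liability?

General income tax:
  ¥311,000 × 15% = ¥46,650
  ¥399,000 × 21% = ¥83,790
  → ¥130,440

Alternative minimum tax:
  Adjusted income: ¥710,000 + ¥50,000 + ¥14,000 = ¥774,000
  Exemption: 20% × (¥774,000 − ¥580,000) = ¥38,800 ≥ ¥20,000, so the exemption is fully phased out
  Base: ¥774,000 − ¥0 = ¥774,000
  ¥774,000 × 26% = ¥201,240

¥201,240 > ¥130,440, so the alternative minimum tax is the binding amount.

¥201,240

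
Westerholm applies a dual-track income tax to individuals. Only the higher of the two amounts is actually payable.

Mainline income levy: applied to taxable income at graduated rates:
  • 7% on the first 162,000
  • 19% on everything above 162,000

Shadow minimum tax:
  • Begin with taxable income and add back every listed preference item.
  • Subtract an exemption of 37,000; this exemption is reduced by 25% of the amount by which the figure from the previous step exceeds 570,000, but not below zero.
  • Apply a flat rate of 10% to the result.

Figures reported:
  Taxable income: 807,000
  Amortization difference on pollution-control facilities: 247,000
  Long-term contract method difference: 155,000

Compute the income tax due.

133,890

Shadow minimum tax:
  Adjusted income: 807,000 + 247,000 + 155,000 = 1,209,000
  Exemption: 25% × (1,209,000 − 570,000) = 159,750 ≥ 37,000, so the exemption is fully phased out
  Base: 1,209,000 − 0 = 1,209,000
  1,209,000 × 10% = 120,900

Mainline income levy:
  162,000 × 7% = 11,340
  645,000 × 19% = 122,550
  → 133,890

133,890 > 120,900, so the mainline income levy governs.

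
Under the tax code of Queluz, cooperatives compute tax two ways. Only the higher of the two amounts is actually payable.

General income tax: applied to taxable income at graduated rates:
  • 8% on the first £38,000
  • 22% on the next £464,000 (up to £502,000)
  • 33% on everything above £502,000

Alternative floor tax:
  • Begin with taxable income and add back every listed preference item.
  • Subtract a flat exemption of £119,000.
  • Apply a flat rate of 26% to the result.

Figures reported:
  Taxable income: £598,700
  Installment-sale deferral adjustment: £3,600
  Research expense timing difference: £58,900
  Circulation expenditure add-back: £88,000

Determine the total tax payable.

General income tax:
  £38,000 × 8% = £3,040
  £464,000 × 22% = £102,080
  £96,700 × 33% = £31,911
  → £137,031

Alternative floor tax:
  Adjusted income: £598,700 + £3,600 + £58,900 + £88,000 = £749,200
  Less exemption £119,000 → base £630,200
  £630,200 × 26% = £163,852

£163,852 > £137,031, so the alternative floor tax is the binding amount.

£163,852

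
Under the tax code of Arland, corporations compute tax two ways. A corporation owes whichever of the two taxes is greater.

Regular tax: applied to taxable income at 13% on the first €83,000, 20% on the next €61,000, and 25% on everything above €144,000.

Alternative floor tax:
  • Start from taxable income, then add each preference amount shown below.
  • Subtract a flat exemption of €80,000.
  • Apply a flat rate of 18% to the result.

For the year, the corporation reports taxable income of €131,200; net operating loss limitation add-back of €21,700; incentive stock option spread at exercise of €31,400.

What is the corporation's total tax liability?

€20,430

Alternative floor tax:
  Adjusted income: €131,200 + €21,700 + €31,400 = €184,300
  Less exemption €80,000 → base €104,300
  €104,300 × 18% = €18,774

Regular tax:
  €83,000 × 13% = €10,790
  €48,200 × 20% = €9,640
  → €20,430

€20,430 > €18,774, so the regular tax governs.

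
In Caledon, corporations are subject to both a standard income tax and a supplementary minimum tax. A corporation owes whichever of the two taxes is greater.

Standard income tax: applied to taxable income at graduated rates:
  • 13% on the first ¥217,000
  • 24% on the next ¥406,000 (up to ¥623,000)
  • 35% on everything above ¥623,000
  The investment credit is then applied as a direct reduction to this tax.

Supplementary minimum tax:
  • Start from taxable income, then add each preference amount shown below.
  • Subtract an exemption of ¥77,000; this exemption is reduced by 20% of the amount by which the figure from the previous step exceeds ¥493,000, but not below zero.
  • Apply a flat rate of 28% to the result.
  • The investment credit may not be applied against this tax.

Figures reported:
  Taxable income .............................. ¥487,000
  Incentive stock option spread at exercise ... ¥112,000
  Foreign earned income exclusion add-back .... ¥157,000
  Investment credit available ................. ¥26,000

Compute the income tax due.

¥204,848

Standard income tax:
  ¥217,000 × 13% = ¥28,210
  ¥270,000 × 24% = ¥64,800
  → ¥93,010
  Less investment credit ¥26,000 → ¥67,010

Supplementary minimum tax:
  Adjusted income: ¥487,000 + ¥112,000 + ¥157,000 = ¥756,000
  Exemption: ¥77,000 − 20% × (¥756,000 − ¥493,000) = ¥77,000 − ¥52,600 = ¥24,400
  Base: ¥756,000 − ¥24,400 = ¥731,600
  ¥731,600 × 28% = ¥204,848

¥204,848 > ¥67,010, so the supplementary minimum tax is the binding amount.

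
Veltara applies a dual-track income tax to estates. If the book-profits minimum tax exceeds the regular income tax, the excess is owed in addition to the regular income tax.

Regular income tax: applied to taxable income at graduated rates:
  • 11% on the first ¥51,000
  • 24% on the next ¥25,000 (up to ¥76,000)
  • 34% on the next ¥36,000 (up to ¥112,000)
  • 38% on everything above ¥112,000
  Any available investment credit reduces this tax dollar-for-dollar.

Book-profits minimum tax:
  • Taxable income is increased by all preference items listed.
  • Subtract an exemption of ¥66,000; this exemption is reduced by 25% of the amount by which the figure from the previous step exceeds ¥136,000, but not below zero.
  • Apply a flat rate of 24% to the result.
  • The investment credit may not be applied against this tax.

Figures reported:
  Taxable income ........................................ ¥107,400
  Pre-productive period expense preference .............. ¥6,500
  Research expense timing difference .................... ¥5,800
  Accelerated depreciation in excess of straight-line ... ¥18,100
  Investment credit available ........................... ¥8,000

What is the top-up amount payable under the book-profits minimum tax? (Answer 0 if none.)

¥3,054

Book-profits minimum tax:
  Adjusted income: ¥107,400 + ¥6,500 + ¥5,800 + ¥18,100 = ¥137,800
  Exemption: ¥66,000 − 25% × (¥137,800 − ¥136,000) = ¥66,000 − ¥450 = ¥65,550
  Base: ¥137,800 − ¥65,550 = ¥72,250
  ¥72,250 × 24% = ¥17,340

Regular income tax:
  ¥51,000 × 11% = ¥5,610
  ¥25,000 × 24% = ¥6,000
  ¥31,400 × 34% = ¥10,676
  → ¥22,286
  Less investment credit ¥8,000 → ¥14,286

Excess of book-profits minimum tax over regular income tax: ¥17,340 − ¥14,286 = ¥3,054.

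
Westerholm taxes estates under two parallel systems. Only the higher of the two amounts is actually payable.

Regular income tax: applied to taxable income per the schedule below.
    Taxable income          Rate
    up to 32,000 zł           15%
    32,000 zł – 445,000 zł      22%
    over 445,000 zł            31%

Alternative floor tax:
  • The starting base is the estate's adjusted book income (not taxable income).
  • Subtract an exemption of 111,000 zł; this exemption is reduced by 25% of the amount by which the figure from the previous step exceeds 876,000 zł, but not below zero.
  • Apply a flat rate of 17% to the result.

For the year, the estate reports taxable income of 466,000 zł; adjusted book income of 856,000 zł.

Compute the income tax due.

Alternative floor tax:
  Base (adjusted book income): 856,000 zł
  Exemption: 856,000 zł ≤ 876,000 zł, so full 111,000 zł applies
  Base: 856,000 zł − 111,000 zł = 745,000 zł
  745,000 zł × 17% = 126,650 zł

Regular income tax:
  32,000 zł × 15% = 4,800 zł
  413,000 zł × 22% = 90,860 zł
  21,000 zł × 31% = 6,510 zł
  → 102,170 zł

126,650 zł > 102,170 zł, so the alternative floor tax is the binding amount.

126,650 zł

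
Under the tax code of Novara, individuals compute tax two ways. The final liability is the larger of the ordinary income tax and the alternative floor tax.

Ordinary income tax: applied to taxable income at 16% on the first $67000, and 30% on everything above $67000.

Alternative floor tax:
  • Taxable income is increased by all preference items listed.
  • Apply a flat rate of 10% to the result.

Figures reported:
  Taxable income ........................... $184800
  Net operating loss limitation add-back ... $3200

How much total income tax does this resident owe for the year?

Ordinary income tax:
  $67000 × 16% = $10720
  $117800 × 30% = $35340
  → $46060

Alternative floor tax:
  Adjusted income: $184800 + $3200 = $188000
  $188000 × 10% = $18800

$46060 > $18800, so the ordinary income tax governs.

$46060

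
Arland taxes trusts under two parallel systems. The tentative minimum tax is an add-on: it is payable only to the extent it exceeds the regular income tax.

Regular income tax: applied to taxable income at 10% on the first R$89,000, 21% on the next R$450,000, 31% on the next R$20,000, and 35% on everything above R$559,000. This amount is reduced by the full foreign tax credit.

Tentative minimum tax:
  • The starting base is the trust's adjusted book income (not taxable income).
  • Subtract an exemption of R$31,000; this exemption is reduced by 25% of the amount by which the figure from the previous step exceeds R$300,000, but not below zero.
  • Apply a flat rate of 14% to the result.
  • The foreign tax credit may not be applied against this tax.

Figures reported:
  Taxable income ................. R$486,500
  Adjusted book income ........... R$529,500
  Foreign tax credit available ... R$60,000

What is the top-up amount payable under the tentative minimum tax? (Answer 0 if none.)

R$41,755

Regular income tax:
  R$89,000 × 10% = R$8,900
  R$397,500 × 21% = R$83,475
  → R$92,375
  Less foreign tax credit R$60,000 → R$32,375

Tentative minimum tax:
  Base (adjusted book income): R$529,500
  Exemption: 25% × (R$529,500 − R$300,000) = R$57,375 ≥ R$31,000, so the exemption is fully phased out
  Base: R$529,500 − R$0 = R$529,500
  R$529,500 × 14% = R$74,130

Excess of tentative minimum tax over regular income tax: R$74,130 − R$32,375 = R$41,755.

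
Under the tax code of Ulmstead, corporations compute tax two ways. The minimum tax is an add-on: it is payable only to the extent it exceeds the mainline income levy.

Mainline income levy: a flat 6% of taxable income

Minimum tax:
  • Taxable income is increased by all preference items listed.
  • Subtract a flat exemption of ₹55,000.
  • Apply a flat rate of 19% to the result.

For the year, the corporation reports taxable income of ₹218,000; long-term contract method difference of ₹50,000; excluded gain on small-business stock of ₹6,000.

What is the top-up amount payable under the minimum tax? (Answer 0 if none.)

₹28,530

Mainline income levy:
  ₹218,000 × 6% = ₹13,080

Minimum tax:
  Adjusted income: ₹218,000 + ₹50,000 + ₹6,000 = ₹274,000
  Less exemption ₹55,000 → base ₹219,000
  ₹219,000 × 19% = ₹41,610

Excess of minimum tax over mainline income levy: ₹41,610 − ₹13,080 = ₹28,530.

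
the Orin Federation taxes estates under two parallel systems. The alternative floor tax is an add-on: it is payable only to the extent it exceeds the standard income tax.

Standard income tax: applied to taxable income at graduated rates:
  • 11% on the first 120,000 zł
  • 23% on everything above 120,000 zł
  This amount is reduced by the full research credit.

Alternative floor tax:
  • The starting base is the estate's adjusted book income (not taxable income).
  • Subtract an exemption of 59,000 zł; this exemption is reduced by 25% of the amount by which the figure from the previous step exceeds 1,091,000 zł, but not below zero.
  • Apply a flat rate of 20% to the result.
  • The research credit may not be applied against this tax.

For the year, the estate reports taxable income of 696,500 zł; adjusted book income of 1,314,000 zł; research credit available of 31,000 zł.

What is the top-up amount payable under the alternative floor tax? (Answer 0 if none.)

Alternative floor tax:
  Base (adjusted book income): 1,314,000 zł
  Exemption: 59,000 zł − 25% × (1,314,000 zł − 1,091,000 zł) = 59,000 zł − 55,750 zł = 3,250 zł
  Base: 1,314,000 zł − 3,250 zł = 1,310,750 zł
  1,310,750 zł × 20% = 262,150 zł

Standard income tax:
  120,000 zł × 11% = 13,200 zł
  576,500 zł × 23% = 132,595 zł
  → 145,795 zł
  Less research credit 31,000 zł → 114,795 zł

Excess of alternative floor tax over standard income tax: 262,150 zł − 114,795 zł = 147,355 zł.

147,355 zł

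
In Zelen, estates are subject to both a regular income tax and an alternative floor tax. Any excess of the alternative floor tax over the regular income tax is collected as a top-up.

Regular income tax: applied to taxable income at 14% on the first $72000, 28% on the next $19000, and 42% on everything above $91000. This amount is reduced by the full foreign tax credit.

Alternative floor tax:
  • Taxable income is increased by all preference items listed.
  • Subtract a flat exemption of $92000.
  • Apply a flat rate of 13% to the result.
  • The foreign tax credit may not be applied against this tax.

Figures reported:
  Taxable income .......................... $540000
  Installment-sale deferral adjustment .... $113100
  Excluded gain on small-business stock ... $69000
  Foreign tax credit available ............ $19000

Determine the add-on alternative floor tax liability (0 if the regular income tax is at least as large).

$0

Regular income tax:
  $72000 × 14% = $10080
  $19000 × 28% = $5320
  $449000 × 42% = $188580
  → $203980
  Less foreign tax credit $19000 → $184980

Alternative floor tax:
  Adjusted income: $540000 + $113100 + $69000 = $722100
  Less exemption $92000 → base $630100
  $630100 × 13% = $81913

$81913 ≤ $184980, so no add-on is due.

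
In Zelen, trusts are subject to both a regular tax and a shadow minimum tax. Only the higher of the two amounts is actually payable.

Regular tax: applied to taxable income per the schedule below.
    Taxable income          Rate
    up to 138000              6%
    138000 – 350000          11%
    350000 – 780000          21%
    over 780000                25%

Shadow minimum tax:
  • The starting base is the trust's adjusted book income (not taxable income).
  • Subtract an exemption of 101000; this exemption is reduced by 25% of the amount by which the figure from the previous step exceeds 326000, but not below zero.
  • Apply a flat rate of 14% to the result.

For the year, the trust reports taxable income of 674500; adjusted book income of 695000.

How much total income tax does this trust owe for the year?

99745

Regular tax:
  138000 × 6% = 8280
  212000 × 11% = 23320
  324500 × 21% = 68145
  → 99745

Shadow minimum tax:
  Base (adjusted book income): 695000
  Exemption: 101000 − 25% × (695000 − 326000) = 101000 − 92250 = 8750
  Base: 695000 − 8750 = 686250
  686250 × 14% = 96075

99745 > 96075, so the regular tax governs.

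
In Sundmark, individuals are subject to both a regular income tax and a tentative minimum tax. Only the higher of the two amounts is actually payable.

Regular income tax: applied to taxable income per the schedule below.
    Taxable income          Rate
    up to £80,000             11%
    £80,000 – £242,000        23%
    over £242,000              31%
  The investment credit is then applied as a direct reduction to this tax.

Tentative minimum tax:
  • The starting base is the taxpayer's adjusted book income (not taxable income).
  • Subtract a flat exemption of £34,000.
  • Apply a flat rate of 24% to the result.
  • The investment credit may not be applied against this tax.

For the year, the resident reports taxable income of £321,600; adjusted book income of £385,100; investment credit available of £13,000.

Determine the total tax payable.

Tentative minimum tax:
  Base (adjusted book income): £385,100
  Less exemption £34,000 → base £351,100
  £351,100 × 24% = £84,264

Regular income tax:
  £80,000 × 11% = £8,800
  £162,000 × 23% = £37,260
  £79,600 × 31% = £24,676
  → £70,736
  Less investment credit £13,000 → £57,736

£84,264 > £57,736, so the tentative minimum tax is the binding amount.

£84,264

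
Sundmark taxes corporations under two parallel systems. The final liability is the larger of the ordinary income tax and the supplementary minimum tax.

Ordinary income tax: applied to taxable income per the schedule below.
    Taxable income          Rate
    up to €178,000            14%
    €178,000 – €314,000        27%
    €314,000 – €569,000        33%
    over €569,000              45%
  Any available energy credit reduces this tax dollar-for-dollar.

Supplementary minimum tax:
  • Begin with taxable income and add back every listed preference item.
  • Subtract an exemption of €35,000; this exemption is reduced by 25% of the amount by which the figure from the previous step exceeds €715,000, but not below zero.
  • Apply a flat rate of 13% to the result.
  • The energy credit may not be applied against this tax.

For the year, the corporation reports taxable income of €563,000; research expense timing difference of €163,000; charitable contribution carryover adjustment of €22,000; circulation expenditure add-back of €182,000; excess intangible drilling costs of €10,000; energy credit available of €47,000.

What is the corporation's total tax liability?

Ordinary income tax:
  €178,000 × 14% = €24,920
  €136,000 × 27% = €36,720
  €249,000 × 33% = €82,170
  → €143,810
  Less energy credit €47,000 → €96,810

Supplementary minimum tax:
  Adjusted income: €563,000 + €163,000 + €22,000 + €182,000 + €10,000 = €940,000
  Exemption: 25% × (€940,000 − €715,000) = €56,250 ≥ €35,000, so the exemption is fully phased out
  Base: €940,000 − €0 = €940,000
  €940,000 × 13% = €122,200

€122,200 > €96,810, so the supplementary minimum tax is the binding amount.

€122,200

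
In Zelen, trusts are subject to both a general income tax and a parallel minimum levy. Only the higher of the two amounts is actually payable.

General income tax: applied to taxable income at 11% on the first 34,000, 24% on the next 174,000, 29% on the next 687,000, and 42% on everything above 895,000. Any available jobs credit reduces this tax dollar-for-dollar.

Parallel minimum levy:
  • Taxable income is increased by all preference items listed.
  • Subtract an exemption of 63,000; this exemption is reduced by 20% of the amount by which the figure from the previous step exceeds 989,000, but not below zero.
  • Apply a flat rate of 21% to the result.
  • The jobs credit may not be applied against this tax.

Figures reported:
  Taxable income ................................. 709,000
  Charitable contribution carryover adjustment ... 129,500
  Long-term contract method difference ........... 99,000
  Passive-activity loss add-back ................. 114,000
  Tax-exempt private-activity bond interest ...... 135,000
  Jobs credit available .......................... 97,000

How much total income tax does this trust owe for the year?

General income tax:
  34,000 × 11% = 3,740
  174,000 × 24% = 41,760
  501,000 × 29% = 145,290
  → 190,790
  Less jobs credit 97,000 → 93,790

Parallel minimum levy:
  Adjusted income: 709,000 + 129,500 + 99,000 + 114,000 + 135,000 = 1,186,500
  Exemption: 63,000 − 20% × (1,186,500 − 989,000) = 63,000 − 39,500 = 23,500
  Base: 1,186,500 − 23,500 = 1,163,000
  1,163,000 × 21% = 244,230

244,230 > 93,790, so the parallel minimum levy is the binding amount.

244,230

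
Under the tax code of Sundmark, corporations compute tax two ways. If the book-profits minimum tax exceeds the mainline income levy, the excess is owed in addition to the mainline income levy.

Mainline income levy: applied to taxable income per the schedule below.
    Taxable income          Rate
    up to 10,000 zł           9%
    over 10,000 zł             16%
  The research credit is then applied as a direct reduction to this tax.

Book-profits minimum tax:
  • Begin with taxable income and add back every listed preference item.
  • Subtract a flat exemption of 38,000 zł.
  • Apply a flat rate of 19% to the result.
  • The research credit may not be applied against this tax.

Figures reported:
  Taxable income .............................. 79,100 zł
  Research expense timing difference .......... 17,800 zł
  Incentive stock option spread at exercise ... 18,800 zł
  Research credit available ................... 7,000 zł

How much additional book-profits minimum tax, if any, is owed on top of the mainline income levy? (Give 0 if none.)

Mainline income levy:
  10,000 zł × 9% = 900 zł
  69,100 zł × 16% = 11,056 zł
  → 11,956 zł
  Less research credit 7,000 zł → 4,956 zł

Book-profits minimum tax:
  Adjusted income: 79,100 zł + 17,800 zł + 18,800 zł = 115,700 zł
  Less exemption 38,000 zł → base 77,700 zł
  77,700 zł × 19% = 14,763 zł

Excess of book-profits minimum tax over mainline income levy: 14,763 zł − 4,956 zł = 9,807 zł.

9,807 zł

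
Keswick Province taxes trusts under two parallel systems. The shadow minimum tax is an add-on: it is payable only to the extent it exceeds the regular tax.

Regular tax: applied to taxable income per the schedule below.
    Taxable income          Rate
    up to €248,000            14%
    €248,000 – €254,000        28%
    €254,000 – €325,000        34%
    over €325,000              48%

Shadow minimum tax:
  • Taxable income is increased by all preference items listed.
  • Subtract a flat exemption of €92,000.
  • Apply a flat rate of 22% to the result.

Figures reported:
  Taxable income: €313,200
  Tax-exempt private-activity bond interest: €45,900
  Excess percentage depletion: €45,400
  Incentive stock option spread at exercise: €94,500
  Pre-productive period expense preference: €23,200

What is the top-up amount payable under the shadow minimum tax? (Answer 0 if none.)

Shadow minimum tax:
  Adjusted income: €313,200 + €45,900 + €45,400 + €94,500 + €23,200 = €522,200
  Less exemption €92,000 → base €430,200
  €430,200 × 22% = €94,644

Regular tax:
  €248,000 × 14% = €34,720
  €6,000 × 28% = €1,680
  €59,200 × 34% = €20,128
  → €56,528

Excess of shadow minimum tax over regular tax: €94,644 − €56,528 = €38,116.

€38,116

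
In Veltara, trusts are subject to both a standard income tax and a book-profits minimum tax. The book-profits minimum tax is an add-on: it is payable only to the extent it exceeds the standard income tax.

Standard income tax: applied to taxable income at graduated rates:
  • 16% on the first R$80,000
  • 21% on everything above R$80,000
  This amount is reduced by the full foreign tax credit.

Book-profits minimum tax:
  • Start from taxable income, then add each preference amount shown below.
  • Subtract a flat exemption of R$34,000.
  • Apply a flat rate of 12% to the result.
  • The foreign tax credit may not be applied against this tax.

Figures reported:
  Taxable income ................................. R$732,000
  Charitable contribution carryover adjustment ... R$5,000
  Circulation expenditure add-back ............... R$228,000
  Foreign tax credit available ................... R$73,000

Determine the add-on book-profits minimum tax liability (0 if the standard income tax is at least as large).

R$35,000

Book-profits minimum tax:
  Adjusted income: R$732,000 + R$5,000 + R$228,000 = R$965,000
  Less exemption R$34,000 → base R$931,000
  R$931,000 × 12% = R$111,720

Standard income tax:
  R$80,000 × 16% = R$12,800
  R$652,000 × 21% = R$136,920
  → R$149,720
  Less foreign tax credit R$73,000 → R$76,720

Excess of book-profits minimum tax over standard income tax: R$111,720 − R$76,720 = R$35,000.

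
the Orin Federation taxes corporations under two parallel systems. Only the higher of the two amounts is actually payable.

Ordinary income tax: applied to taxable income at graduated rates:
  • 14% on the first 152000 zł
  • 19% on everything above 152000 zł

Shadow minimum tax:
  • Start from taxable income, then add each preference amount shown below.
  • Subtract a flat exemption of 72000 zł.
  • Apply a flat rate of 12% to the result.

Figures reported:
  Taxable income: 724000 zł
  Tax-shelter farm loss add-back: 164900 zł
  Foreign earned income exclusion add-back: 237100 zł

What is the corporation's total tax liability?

Shadow minimum tax:
  Adjusted income: 724000 zł + 164900 zł + 237100 zł = 1126000 zł
  Less exemption 72000 zł → base 1054000 zł
  1054000 zł × 12% = 126480 zł

Ordinary income tax:
  152000 zł × 14% = 21280 zł
  572000 zł × 19% = 108680 zł
  → 129960 zł

129960 zł > 126480 zł, so the ordinary income tax governs.

129960 zł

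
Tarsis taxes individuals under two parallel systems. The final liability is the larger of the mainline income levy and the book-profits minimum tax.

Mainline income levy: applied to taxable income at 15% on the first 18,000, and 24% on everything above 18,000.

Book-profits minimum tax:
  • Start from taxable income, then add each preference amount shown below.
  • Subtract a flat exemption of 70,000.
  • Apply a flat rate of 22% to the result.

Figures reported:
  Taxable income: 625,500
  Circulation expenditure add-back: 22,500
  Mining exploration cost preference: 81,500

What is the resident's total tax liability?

148,500

Book-profits minimum tax:
  Adjusted income: 625,500 + 22,500 + 81,500 = 729,500
  Less exemption 70,000 → base 659,500
  659,500 × 22% = 145,090

Mainline income levy:
  18,000 × 15% = 2,700
  607,500 × 24% = 145,800
  → 148,500

148,500 > 145,090, so the mainline income levy governs.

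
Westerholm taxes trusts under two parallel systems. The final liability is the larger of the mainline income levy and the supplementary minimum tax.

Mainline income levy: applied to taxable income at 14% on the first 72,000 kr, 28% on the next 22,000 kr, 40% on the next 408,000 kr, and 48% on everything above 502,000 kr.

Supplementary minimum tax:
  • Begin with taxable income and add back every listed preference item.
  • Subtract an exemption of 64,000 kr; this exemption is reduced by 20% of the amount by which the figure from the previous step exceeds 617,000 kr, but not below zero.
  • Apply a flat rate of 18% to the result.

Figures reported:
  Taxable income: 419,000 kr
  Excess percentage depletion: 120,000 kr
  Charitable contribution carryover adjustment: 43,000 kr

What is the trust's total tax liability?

Mainline income levy:
  72,000 kr × 14% = 10,080 kr
  22,000 kr × 28% = 6,160 kr
  325,000 kr × 40% = 130,000 kr
  → 146,240 kr

Supplementary minimum tax:
  Adjusted income: 419,000 kr + 120,000 kr + 43,000 kr = 582,000 kr
  Exemption: 582,000 kr ≤ 617,000 kr, so full 64,000 kr applies
  Base: 582,000 kr − 64,000 kr = 518,000 kr
  518,000 kr × 18% = 93,240 kr

146,240 kr > 93,240 kr, so the mainline income levy governs.

146,240 kr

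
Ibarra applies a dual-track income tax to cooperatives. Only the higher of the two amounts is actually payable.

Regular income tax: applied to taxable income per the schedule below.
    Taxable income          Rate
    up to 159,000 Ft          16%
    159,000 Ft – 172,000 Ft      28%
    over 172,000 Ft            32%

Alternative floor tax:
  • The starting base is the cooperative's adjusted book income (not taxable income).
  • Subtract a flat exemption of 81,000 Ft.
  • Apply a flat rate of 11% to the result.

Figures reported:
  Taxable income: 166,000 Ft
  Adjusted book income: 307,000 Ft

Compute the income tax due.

Alternative floor tax:
  Base (adjusted book income): 307,000 Ft
  Less exemption 81,000 Ft → base 226,000 Ft
  226,000 Ft × 11% = 24,860 Ft

Regular income tax:
  159,000 Ft × 16% = 25,440 Ft
  7,000 Ft × 28% = 1,960 Ft
  → 27,400 Ft

27,400 Ft > 24,860 Ft, so the regular income tax governs.

27,400 Ft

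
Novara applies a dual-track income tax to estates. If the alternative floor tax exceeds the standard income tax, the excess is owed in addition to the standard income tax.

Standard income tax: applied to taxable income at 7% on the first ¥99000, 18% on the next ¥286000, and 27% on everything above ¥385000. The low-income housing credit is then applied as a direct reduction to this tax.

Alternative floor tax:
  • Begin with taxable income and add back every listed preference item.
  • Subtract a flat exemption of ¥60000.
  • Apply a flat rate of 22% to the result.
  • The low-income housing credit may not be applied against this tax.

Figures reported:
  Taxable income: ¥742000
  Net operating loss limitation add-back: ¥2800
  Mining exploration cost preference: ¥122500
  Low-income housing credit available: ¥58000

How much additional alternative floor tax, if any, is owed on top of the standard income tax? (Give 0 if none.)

¥80806

Alternative floor tax:
  Adjusted income: ¥742000 + ¥2800 + ¥122500 = ¥867300
  Less exemption ¥60000 → base ¥807300
  ¥807300 × 22% = ¥177606

Standard income tax:
  ¥99000 × 7% = ¥6930
  ¥286000 × 18% = ¥51480
  ¥357000 × 27% = ¥96390
  → ¥154800
  Less low-income housing credit ¥58000 → ¥96800

Excess of alternative floor tax over standard income tax: ¥177606 − ¥96800 = ¥80806.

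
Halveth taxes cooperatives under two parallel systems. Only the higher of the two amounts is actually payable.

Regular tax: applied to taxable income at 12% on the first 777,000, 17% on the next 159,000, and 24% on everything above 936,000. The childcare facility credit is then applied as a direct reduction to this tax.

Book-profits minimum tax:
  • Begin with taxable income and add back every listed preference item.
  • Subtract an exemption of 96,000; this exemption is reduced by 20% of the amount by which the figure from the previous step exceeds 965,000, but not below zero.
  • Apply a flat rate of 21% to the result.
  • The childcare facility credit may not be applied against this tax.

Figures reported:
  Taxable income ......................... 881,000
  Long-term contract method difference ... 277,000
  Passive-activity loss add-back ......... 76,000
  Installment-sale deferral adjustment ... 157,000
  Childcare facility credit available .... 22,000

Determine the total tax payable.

Regular tax:
  777,000 × 12% = 93,240
  104,000 × 17% = 17,680
  → 110,920
  Less childcare facility credit 22,000 → 88,920

Book-profits minimum tax:
  Adjusted income: 881,000 + 277,000 + 76,000 + 157,000 = 1,391,000
  Exemption: 96,000 − 20% × (1,391,000 − 965,000) = 96,000 − 85,200 = 10,800
  Base: 1,391,000 − 10,800 = 1,380,200
  1,380,200 × 21% = 289,842

289,842 > 88,920, so the book-profits minimum tax is the binding amount.

289,842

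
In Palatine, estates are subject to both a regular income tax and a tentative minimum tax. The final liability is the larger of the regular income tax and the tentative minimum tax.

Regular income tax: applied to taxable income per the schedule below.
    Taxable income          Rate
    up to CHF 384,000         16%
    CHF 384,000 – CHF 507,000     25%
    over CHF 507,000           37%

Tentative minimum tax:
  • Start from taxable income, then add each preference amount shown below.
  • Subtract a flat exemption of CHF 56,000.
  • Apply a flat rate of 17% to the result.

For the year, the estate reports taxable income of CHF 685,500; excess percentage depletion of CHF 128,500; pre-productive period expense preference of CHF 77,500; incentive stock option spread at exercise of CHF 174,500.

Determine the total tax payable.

CHF 171,700

Regular income tax:
  CHF 384,000 × 16% = CHF 61,440
  CHF 123,000 × 25% = CHF 30,750
  CHF 178,500 × 37% = CHF 66,045
  → CHF 158,235

Tentative minimum tax:
  Adjusted income: CHF 685,500 + CHF 128,500 + CHF 77,500 + CHF 174,500 = CHF 1,066,000
  Less exemption CHF 56,000 → base CHF 1,010,000
  CHF 1,010,000 × 17% = CHF 171,700

CHF 171,700 > CHF 158,235, so the tentative minimum tax is the binding amount.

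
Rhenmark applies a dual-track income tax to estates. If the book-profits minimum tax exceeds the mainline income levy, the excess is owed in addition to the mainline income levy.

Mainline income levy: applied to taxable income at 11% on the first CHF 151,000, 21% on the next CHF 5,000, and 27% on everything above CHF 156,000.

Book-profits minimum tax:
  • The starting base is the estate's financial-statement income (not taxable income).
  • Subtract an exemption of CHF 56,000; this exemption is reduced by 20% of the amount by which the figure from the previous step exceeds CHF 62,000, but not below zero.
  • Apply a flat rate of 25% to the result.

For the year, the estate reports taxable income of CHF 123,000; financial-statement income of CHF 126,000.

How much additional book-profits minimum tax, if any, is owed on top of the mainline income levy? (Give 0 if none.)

Mainline income levy:
  CHF 123,000 × 11% = CHF 13,530

Book-profits minimum tax:
  Base (financial-statement income): CHF 126,000
  Exemption: CHF 56,000 − 20% × (CHF 126,000 − CHF 62,000) = CHF 56,000 − CHF 12,800 = CHF 43,200
  Base: CHF 126,000 − CHF 43,200 = CHF 82,800
  CHF 82,800 × 25% = CHF 20,700

Excess of book-profits minimum tax over mainline income levy: CHF 20,700 − CHF 13,530 = CHF 7,170.

CHF 7,170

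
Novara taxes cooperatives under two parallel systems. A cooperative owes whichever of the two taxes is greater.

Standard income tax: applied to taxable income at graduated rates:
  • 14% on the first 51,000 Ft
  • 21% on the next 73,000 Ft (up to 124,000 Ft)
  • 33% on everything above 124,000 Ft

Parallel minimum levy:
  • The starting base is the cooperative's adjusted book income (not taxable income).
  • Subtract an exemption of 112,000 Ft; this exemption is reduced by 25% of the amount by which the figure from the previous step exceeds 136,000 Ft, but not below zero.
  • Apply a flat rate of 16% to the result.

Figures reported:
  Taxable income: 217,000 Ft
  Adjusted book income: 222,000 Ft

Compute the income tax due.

53,160 Ft

Parallel minimum levy:
  Base (adjusted book income): 222,000 Ft
  Exemption: 112,000 Ft − 25% × (222,000 Ft − 136,000 Ft) = 112,000 Ft − 21,500 Ft = 90,500 Ft
  Base: 222,000 Ft − 90,500 Ft = 131,500 Ft
  131,500 Ft × 16% = 21,040 Ft

Standard income tax:
  51,000 Ft × 14% = 7,140 Ft
  73,000 Ft × 21% = 15,330 Ft
  93,000 Ft × 33% = 30,690 Ft
  → 53,160 Ft

53,160 Ft > 21,040 Ft, so the standard income tax governs.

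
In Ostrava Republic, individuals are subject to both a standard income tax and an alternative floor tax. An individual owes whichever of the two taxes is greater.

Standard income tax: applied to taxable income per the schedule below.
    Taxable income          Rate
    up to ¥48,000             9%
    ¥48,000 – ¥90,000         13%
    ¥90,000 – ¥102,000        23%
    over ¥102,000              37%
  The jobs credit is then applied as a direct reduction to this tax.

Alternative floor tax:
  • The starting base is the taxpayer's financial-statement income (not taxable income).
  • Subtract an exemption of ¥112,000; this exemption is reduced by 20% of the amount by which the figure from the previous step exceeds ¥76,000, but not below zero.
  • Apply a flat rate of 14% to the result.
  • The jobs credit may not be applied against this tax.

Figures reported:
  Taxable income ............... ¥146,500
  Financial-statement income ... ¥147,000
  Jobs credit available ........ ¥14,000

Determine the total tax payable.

Alternative floor tax:
  Base (financial-statement income): ¥147,000
  Exemption: ¥112,000 − 20% × (¥147,000 − ¥76,000) = ¥112,000 − ¥14,200 = ¥97,800
  Base: ¥147,000 − ¥97,800 = ¥49,200
  ¥49,200 × 14% = ¥6,888

Standard income tax:
  ¥48,000 × 9% = ¥4,320
  ¥42,000 × 13% = ¥5,460
  ¥12,000 × 23% = ¥2,760
  ¥44,500 × 37% = ¥16,465
  → ¥29,005
  Less jobs credit ¥14,000 → ¥15,005

¥15,005 > ¥6,888, so the standard income tax governs.

¥15,005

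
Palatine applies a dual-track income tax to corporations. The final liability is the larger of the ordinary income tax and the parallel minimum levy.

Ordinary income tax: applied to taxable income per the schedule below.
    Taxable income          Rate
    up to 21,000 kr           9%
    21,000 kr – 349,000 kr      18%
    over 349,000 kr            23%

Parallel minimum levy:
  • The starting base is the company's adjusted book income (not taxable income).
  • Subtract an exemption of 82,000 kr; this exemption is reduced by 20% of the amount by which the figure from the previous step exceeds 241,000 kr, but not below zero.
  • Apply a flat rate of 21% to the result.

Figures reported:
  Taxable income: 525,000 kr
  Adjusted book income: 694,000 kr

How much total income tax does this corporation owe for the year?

Parallel minimum levy:
  Base (adjusted book income): 694,000 kr
  Exemption: 20% × (694,000 kr − 241,000 kr) = 90,600 kr ≥ 82,000 kr, so the exemption is fully phased out
  Base: 694,000 kr − 0 kr = 694,000 kr
  694,000 kr × 21% = 145,740 kr

Ordinary income tax:
  21,000 kr × 9% = 1,890 kr
  328,000 kr × 18% = 59,040 kr
  176,000 kr × 23% = 40,480 kr
  → 101,410 kr

145,740 kr > 101,410 kr, so the parallel minimum levy is the binding amount.

145,740 kr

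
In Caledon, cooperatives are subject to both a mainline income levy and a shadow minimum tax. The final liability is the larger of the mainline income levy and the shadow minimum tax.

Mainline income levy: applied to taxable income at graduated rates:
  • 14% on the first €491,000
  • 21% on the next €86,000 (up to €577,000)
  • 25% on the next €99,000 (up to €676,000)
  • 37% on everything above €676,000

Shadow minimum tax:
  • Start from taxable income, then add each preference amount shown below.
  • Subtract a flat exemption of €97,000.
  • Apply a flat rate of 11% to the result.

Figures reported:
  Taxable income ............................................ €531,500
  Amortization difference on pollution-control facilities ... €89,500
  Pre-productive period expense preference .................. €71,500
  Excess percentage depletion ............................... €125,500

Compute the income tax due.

Mainline income levy:
  €491,000 × 14% = €68,740
  €40,500 × 21% = €8,505
  → €77,245

Shadow minimum tax:
  Adjusted income: €531,500 + €89,500 + €71,500 + €125,500 = €818,000
  Less exemption €97,000 → base €721,000
  €721,000 × 11% = €79,310

€79,310 > €77,245, so the shadow minimum tax is the binding amount.

€79,310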